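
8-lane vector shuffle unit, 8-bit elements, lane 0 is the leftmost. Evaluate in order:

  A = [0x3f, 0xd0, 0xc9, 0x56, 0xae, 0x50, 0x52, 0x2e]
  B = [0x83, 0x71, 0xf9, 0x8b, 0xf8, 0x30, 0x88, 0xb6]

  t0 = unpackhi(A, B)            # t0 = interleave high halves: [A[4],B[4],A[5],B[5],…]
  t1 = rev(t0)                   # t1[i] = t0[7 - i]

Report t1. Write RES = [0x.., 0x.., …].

RES = [ 0xb6  0x2e  0x88  0x52  0x30  0x50  0xf8  0xae ]

  t0: ae f8 50 30 52 88 2e b6
  t1: b6 2e 88 52 30 50 f8 ae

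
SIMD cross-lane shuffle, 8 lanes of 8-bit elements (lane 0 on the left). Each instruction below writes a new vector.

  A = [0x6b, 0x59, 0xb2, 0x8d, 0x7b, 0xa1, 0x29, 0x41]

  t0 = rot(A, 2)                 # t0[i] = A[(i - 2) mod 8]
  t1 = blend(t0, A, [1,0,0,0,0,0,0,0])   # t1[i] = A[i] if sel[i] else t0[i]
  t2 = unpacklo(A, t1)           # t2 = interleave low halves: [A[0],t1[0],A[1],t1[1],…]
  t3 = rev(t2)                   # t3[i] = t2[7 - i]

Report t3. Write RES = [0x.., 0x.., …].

  t0: 29 41 6b 59 b2 8d 7b a1
  t1: 6b 41 6b 59 b2 8d 7b a1
  t2: 6b 6b 59 41 b2 6b 8d 59
  t3: 59 8d 6b b2 41 59 6b 6b

RES = [ 0x59  0x8d  0x6b  0xb2  0x41  0x59  0x6b  0x6b ]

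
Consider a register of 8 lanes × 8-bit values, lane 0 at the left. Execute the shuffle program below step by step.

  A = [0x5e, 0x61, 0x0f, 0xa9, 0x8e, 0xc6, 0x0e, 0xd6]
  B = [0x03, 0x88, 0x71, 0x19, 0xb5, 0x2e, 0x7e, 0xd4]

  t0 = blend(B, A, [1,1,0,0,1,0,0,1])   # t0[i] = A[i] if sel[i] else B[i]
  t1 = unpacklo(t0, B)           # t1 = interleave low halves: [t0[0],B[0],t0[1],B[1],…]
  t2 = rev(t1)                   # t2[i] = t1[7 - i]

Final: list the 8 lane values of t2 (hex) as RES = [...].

  t0: 5e 61 71 19 8e 2e 7e d6
  t1: 5e 03 61 88 71 71 19 19
  t2: 19 19 71 71 88 61 03 5e

RES = [0x19, 0x19, 0x71, 0x71, 0x88, 0x61, 0x03, 0x5e]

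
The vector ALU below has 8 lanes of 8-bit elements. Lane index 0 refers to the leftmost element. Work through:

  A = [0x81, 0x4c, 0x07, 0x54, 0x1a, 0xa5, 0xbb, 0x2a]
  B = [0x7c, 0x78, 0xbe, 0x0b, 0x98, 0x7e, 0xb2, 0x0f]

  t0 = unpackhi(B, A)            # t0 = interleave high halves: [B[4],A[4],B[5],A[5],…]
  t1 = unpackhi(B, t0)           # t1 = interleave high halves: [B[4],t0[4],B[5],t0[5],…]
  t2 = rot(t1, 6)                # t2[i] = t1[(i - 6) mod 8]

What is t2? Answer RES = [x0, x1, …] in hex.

  t0: 98 1a 7e a5 b2 bb 0f 2a
  t1: 98 b2 7e bb b2 0f 0f 2a
  t2: 7e bb b2 0f 0f 2a 98 b2

RES = [0x7e, 0xbb, 0xb2, 0x0f, 0x0f, 0x2a, 0x98, 0xb2]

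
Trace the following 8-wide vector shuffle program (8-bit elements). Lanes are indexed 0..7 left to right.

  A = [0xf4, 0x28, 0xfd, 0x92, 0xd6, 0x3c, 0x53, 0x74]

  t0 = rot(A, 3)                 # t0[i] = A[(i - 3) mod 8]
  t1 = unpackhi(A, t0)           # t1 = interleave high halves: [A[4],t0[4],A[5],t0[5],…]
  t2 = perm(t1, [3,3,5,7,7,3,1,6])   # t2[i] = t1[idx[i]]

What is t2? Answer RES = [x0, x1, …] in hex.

RES = [0xfd, 0xfd, 0x92, 0xd6, 0xd6, 0xfd, 0x28, 0x74]

t0 = [0x3c, 0x53, 0x74, 0xf4, 0x28, 0xfd, 0x92, 0xd6]
t1 = [0xd6, 0x28, 0x3c, 0xfd, 0x53, 0x92, 0x74, 0xd6]
t2 = [0xfd, 0xfd, 0x92, 0xd6, 0xd6, 0xfd, 0x28, 0x74]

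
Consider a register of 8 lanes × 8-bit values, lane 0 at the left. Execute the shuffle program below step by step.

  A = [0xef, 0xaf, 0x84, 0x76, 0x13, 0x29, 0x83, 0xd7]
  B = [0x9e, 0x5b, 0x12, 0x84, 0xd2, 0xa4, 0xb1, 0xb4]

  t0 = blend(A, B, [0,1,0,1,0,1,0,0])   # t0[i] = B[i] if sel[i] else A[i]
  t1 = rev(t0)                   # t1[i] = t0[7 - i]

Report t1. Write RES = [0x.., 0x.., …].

RES = [0xd7, 0x83, 0xa4, 0x13, 0x84, 0x84, 0x5b, 0xef]

  t0: ef 5b 84 84 13 a4 83 d7
  t1: d7 83 a4 13 84 84 5b ef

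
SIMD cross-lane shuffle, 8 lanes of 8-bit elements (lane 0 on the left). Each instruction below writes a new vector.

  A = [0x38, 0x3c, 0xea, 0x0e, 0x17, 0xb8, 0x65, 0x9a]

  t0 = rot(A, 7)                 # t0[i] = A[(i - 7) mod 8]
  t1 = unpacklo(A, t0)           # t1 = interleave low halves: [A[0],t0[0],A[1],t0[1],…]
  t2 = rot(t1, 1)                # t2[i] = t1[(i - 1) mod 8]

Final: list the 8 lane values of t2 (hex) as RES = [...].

RES = [0x17, 0x38, 0x3c, 0x3c, 0xea, 0xea, 0x0e, 0x0e]

t0 = [0x3c, 0xea, 0x0e, 0x17, 0xb8, 0x65, 0x9a, 0x38]
t1 = [0x38, 0x3c, 0x3c, 0xea, 0xea, 0x0e, 0x0e, 0x17]
t2 = [0x17, 0x38, 0x3c, 0x3c, 0xea, 0xea, 0x0e, 0x0e]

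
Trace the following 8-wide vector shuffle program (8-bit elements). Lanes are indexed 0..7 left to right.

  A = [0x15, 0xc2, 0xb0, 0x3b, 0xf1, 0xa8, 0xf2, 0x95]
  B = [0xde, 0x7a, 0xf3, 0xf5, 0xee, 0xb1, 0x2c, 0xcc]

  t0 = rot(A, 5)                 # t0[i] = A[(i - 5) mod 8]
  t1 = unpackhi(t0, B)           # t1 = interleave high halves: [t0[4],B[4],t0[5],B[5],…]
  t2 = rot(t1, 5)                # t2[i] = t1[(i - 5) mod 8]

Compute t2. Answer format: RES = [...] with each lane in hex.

RES = [0xb1, 0xc2, 0x2c, 0xb0, 0xcc, 0x95, 0xee, 0x15]

  t0: 3b f1 a8 f2 95 15 c2 b0
  t1: 95 ee 15 b1 c2 2c b0 cc
  t2: b1 c2 2c b0 cc 95 ee 15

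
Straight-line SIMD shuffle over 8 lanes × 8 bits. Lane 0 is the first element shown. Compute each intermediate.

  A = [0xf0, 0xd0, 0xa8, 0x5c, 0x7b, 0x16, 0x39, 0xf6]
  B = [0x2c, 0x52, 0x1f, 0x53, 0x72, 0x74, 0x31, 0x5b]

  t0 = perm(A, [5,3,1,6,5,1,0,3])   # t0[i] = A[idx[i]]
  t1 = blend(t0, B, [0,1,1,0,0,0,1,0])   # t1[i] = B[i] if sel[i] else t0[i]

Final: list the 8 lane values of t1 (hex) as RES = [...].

RES = [0x16, 0x52, 0x1f, 0x39, 0x16, 0xd0, 0x31, 0x5c]

t0 = [0x16, 0x5c, 0xd0, 0x39, 0x16, 0xd0, 0xf0, 0x5c]
t1 = [0x16, 0x52, 0x1f, 0x39, 0x16, 0xd0, 0x31, 0x5c]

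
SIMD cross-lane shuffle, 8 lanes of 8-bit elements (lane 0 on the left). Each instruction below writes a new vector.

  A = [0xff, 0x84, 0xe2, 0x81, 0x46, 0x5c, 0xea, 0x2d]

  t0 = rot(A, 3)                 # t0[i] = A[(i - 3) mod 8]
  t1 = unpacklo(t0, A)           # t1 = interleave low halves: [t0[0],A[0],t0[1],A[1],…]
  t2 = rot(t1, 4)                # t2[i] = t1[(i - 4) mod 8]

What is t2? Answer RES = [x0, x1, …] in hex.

  t0: 5c ea 2d ff 84 e2 81 46
  t1: 5c ff ea 84 2d e2 ff 81
  t2: 2d e2 ff 81 5c ff ea 84

RES = [ 0x2d  0xe2  0xff  0x81  0x5c  0xff  0xea  0x84 ]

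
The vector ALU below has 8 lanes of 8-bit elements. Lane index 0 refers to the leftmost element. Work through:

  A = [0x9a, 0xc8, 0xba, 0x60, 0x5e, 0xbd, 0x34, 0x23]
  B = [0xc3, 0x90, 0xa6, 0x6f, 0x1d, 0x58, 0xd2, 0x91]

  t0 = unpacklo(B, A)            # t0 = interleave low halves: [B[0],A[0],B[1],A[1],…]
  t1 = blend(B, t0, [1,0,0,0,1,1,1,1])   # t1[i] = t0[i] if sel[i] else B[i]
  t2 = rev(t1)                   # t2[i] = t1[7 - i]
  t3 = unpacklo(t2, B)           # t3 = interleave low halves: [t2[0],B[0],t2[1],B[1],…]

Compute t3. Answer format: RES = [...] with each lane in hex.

RES = [ 0x60  0xc3  0x6f  0x90  0xba  0xa6  0xa6  0x6f ]

t0 = [0xc3, 0x9a, 0x90, 0xc8, 0xa6, 0xba, 0x6f, 0x60]
t1 = [0xc3, 0x90, 0xa6, 0x6f, 0xa6, 0xba, 0x6f, 0x60]
t2 = [0x60, 0x6f, 0xba, 0xa6, 0x6f, 0xa6, 0x90, 0xc3]
t3 = [0x60, 0xc3, 0x6f, 0x90, 0xba, 0xa6, 0xa6, 0x6f]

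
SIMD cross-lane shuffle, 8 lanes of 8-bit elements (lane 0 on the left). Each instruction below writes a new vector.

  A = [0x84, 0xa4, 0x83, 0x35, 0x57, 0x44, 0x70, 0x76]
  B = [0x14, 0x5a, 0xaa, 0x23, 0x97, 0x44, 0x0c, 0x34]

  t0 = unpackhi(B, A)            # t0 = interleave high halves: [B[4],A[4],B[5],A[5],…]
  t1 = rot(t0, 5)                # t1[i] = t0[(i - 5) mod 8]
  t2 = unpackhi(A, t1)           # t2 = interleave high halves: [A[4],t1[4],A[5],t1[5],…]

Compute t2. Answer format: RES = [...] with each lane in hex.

RES = [ 0x57  0x76  0x44  0x97  0x70  0x57  0x76  0x44 ]

  t0: 97 57 44 44 0c 70 34 76
  t1: 44 0c 70 34 76 97 57 44
  t2: 57 76 44 97 70 57 76 44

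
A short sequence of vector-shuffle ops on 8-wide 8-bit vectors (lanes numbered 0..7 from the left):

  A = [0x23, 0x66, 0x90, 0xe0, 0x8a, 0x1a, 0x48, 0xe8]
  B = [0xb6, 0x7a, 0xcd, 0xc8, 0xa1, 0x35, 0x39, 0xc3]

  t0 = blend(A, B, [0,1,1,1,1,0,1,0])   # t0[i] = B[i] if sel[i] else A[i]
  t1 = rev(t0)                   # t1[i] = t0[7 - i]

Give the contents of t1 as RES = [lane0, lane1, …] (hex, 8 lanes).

→ t0 |23|7a|cd|c8|a1|1a|39|e8|
→ t1 |e8|39|1a|a1|c8|cd|7a|23|

RES = [ 0xe8  0x39  0x1a  0xa1  0xc8  0xcd  0x7a  0x23 ]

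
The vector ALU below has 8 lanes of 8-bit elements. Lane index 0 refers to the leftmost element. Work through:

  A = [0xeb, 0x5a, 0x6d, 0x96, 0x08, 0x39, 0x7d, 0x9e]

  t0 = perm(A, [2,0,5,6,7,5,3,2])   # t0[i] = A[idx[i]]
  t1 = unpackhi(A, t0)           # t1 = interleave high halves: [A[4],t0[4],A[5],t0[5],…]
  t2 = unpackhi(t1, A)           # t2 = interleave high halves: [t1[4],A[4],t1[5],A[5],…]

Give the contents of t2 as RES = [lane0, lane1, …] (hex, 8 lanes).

RES = [ 0x7d  0x08  0x96  0x39  0x9e  0x7d  0x6d  0x9e ]

  t0: 6d eb 39 7d 9e 39 96 6d
  t1: 08 9e 39 39 7d 96 9e 6d
  t2: 7d 08 96 39 9e 7d 6d 9e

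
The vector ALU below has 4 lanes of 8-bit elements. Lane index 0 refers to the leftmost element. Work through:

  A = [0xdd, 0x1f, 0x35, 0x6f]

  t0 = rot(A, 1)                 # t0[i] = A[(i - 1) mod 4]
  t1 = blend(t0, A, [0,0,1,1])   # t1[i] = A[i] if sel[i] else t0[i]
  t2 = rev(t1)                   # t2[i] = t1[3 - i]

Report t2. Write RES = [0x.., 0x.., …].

→ t0 |6f|dd|1f|35|
→ t1 |6f|dd|35|6f|
→ t2 |6f|35|dd|6f|

RES = [0x6f, 0x35, 0xdd, 0x6f]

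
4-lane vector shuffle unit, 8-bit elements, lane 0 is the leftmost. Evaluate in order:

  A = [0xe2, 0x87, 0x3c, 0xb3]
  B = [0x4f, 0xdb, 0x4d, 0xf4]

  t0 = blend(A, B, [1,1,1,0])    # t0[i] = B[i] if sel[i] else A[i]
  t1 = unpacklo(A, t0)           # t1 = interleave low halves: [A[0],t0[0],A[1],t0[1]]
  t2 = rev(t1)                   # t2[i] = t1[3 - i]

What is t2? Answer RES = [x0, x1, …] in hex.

t0 = [0x4f, 0xdb, 0x4d, 0xb3]
t1 = [0xe2, 0x4f, 0x87, 0xdb]
t2 = [0xdb, 0x87, 0x4f, 0xe2]

RES = [ 0xdb  0x87  0x4f  0xe2 ]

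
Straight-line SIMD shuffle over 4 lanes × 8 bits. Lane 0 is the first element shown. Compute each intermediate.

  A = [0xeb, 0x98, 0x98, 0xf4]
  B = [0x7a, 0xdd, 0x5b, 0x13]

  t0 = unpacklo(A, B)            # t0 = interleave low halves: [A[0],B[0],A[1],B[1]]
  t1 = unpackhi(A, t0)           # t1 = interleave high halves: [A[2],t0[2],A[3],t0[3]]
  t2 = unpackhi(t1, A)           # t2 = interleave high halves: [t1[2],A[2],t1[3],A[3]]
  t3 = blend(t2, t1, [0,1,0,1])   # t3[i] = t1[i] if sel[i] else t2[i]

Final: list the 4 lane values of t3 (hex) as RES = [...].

t0 = [0xeb, 0x7a, 0x98, 0xdd]
t1 = [0x98, 0x98, 0xf4, 0xdd]
t2 = [0xf4, 0x98, 0xdd, 0xf4]
t3 = [0xf4, 0x98, 0xdd, 0xdd]

RES = [ 0xf4  0x98  0xdd  0xdd ]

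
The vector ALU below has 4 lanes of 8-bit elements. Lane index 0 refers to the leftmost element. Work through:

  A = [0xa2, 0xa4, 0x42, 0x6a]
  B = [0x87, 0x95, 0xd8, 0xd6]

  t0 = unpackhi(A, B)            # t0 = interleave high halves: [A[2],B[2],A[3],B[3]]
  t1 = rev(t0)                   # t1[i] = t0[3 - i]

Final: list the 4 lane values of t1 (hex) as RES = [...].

RES = [0xd6, 0x6a, 0xd8, 0x42]

  t0: 42 d8 6a d6
  t1: d6 6a d8 42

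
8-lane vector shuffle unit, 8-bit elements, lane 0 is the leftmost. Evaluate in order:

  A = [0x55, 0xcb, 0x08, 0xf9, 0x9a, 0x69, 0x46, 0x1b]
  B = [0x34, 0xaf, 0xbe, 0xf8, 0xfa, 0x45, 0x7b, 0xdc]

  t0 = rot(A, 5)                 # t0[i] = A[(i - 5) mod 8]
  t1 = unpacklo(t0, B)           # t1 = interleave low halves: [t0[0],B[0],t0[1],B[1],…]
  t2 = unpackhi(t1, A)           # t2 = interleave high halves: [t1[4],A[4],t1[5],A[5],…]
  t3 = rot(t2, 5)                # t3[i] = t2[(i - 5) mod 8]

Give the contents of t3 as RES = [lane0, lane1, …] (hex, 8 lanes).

t0 = [0xf9, 0x9a, 0x69, 0x46, 0x1b, 0x55, 0xcb, 0x08]
t1 = [0xf9, 0x34, 0x9a, 0xaf, 0x69, 0xbe, 0x46, 0xf8]
t2 = [0x69, 0x9a, 0xbe, 0x69, 0x46, 0x46, 0xf8, 0x1b]
t3 = [0x69, 0x46, 0x46, 0xf8, 0x1b, 0x69, 0x9a, 0xbe]

RES = [0x69, 0x46, 0x46, 0xf8, 0x1b, 0x69, 0x9a, 0xbe]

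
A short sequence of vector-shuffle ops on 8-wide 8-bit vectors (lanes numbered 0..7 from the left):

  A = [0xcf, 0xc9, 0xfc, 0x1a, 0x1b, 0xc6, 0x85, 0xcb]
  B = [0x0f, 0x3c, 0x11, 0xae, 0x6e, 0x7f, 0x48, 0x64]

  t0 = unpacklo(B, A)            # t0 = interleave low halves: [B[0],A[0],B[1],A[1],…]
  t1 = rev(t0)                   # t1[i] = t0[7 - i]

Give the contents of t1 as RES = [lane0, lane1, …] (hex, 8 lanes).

RES = [0x1a, 0xae, 0xfc, 0x11, 0xc9, 0x3c, 0xcf, 0x0f]

→ t0 |0f|cf|3c|c9|11|fc|ae|1a|
→ t1 |1a|ae|fc|11|c9|3c|cf|0f|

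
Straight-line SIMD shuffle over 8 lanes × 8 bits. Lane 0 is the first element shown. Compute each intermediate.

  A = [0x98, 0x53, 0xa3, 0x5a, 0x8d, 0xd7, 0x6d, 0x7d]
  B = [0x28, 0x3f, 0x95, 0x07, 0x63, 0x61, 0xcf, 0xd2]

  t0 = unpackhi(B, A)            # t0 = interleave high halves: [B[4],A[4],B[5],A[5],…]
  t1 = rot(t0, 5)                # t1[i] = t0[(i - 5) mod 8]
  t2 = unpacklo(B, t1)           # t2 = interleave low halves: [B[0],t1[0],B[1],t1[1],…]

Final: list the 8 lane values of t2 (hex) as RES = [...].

  t0: 63 8d 61 d7 cf 6d d2 7d
  t1: d7 cf 6d d2 7d 63 8d 61
  t2: 28 d7 3f cf 95 6d 07 d2

RES = [0x28, 0xd7, 0x3f, 0xcf, 0x95, 0x6d, 0x07, 0xd2]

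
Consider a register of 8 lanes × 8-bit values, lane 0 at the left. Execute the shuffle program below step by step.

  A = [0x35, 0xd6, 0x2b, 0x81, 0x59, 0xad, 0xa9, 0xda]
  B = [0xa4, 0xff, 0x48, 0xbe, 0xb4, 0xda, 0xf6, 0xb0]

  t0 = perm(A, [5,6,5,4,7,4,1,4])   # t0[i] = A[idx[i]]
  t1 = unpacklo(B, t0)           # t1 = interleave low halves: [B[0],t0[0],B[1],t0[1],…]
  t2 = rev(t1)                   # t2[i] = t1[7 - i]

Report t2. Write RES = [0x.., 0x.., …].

t0 = [0xad, 0xa9, 0xad, 0x59, 0xda, 0x59, 0xd6, 0x59]
t1 = [0xa4, 0xad, 0xff, 0xa9, 0x48, 0xad, 0xbe, 0x59]
t2 = [0x59, 0xbe, 0xad, 0x48, 0xa9, 0xff, 0xad, 0xa4]

RES = [ 0x59  0xbe  0xad  0x48  0xa9  0xff  0xad  0xa4 ]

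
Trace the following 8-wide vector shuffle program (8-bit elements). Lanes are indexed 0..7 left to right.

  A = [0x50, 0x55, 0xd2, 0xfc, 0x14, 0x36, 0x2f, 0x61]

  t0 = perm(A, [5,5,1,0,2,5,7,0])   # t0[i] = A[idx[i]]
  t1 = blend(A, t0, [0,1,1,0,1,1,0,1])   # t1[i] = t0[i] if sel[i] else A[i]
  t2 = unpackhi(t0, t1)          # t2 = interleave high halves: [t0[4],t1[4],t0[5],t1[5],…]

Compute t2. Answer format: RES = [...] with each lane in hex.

RES = [ 0xd2  0xd2  0x36  0x36  0x61  0x2f  0x50  0x50 ]

t0 = [0x36, 0x36, 0x55, 0x50, 0xd2, 0x36, 0x61, 0x50]
t1 = [0x50, 0x36, 0x55, 0xfc, 0xd2, 0x36, 0x2f, 0x50]
t2 = [0xd2, 0xd2, 0x36, 0x36, 0x61, 0x2f, 0x50, 0x50]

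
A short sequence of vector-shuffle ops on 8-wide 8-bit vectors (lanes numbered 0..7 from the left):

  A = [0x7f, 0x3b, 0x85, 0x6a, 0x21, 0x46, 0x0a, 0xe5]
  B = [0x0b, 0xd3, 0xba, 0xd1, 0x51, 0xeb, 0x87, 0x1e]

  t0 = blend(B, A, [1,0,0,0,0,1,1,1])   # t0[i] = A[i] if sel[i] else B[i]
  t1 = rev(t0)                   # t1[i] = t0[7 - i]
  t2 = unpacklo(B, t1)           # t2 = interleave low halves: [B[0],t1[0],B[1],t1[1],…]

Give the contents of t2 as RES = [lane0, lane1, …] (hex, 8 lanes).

  t0: 7f d3 ba d1 51 46 0a e5
  t1: e5 0a 46 51 d1 ba d3 7f
  t2: 0b e5 d3 0a ba 46 d1 51

RES = [0x0b, 0xe5, 0xd3, 0x0a, 0xba, 0x46, 0xd1, 0x51]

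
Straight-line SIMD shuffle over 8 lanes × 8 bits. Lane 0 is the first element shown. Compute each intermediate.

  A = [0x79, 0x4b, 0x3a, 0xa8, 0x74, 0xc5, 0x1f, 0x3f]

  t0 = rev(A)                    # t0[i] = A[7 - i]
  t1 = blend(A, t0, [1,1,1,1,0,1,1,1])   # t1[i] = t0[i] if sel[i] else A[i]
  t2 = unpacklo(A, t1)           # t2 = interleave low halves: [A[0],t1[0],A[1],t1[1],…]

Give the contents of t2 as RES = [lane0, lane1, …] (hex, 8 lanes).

  t0: 3f 1f c5 74 a8 3a 4b 79
  t1: 3f 1f c5 74 74 3a 4b 79
  t2: 79 3f 4b 1f 3a c5 a8 74

RES = [ 0x79  0x3f  0x4b  0x1f  0x3a  0xc5  0xa8  0x74 ]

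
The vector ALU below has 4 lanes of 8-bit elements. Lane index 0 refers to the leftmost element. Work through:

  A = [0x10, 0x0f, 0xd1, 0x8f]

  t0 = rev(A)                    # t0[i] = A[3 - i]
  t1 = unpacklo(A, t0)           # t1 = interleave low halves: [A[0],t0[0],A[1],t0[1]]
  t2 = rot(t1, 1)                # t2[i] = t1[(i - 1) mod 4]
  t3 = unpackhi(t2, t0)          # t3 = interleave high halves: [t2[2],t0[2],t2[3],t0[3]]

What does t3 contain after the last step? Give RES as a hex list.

RES = [ 0x8f  0x0f  0x0f  0x10 ]

→ t0 |8f|d1|0f|10|
→ t1 |10|8f|0f|d1|
→ t2 |d1|10|8f|0f|
→ t3 |8f|0f|0f|10|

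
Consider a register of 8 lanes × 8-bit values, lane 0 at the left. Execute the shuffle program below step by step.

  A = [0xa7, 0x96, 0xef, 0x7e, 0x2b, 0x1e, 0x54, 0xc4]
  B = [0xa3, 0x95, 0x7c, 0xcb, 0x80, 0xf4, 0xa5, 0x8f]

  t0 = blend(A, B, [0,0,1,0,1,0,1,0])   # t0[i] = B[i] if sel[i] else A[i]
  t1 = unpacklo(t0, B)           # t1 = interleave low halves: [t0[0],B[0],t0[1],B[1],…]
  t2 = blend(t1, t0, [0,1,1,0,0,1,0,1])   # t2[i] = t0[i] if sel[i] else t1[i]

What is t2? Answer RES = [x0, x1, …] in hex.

RES = [0xa7, 0x96, 0x7c, 0x95, 0x7c, 0x1e, 0x7e, 0xc4]

  t0: a7 96 7c 7e 80 1e a5 c4
  t1: a7 a3 96 95 7c 7c 7e cb
  t2: a7 96 7c 95 7c 1e 7e c4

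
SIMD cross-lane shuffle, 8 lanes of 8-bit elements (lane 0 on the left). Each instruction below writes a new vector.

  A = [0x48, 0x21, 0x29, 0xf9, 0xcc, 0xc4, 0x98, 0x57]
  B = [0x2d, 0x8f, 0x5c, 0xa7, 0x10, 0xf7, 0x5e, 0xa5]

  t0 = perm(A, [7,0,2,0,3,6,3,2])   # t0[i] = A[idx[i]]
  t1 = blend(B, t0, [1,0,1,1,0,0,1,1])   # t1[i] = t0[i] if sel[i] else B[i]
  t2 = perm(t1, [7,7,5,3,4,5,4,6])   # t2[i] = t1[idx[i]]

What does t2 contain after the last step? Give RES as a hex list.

  t0: 57 48 29 48 f9 98 f9 29
  t1: 57 8f 29 48 10 f7 f9 29
  t2: 29 29 f7 48 10 f7 10 f9

RES = [0x29, 0x29, 0xf7, 0x48, 0x10, 0xf7, 0x10, 0xf9]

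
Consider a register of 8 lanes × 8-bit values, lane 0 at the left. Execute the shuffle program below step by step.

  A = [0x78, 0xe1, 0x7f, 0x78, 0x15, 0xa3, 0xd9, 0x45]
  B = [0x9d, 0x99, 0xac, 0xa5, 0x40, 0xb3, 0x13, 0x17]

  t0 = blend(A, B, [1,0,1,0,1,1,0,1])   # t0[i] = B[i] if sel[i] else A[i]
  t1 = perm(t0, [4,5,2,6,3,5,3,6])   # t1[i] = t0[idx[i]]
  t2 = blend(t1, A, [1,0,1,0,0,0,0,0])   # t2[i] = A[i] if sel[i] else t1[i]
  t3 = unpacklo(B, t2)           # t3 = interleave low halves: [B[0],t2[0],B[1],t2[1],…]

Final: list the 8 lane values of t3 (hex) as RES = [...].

RES = [ 0x9d  0x78  0x99  0xb3  0xac  0x7f  0xa5  0xd9 ]

→ t0 |9d|e1|ac|78|40|b3|d9|17|
→ t1 |40|b3|ac|d9|78|b3|78|d9|
→ t2 |78|b3|7f|d9|78|b3|78|d9|
→ t3 |9d|78|99|b3|ac|7f|a5|d9|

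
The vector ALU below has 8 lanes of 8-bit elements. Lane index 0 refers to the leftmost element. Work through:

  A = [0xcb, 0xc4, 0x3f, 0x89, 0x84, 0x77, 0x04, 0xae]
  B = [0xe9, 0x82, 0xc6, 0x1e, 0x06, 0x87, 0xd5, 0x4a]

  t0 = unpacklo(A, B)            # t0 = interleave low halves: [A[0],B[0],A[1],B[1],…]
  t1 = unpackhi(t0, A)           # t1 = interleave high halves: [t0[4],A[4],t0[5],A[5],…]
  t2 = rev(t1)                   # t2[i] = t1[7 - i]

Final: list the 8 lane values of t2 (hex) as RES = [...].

RES = [0xae, 0x1e, 0x04, 0x89, 0x77, 0xc6, 0x84, 0x3f]

t0 = [0xcb, 0xe9, 0xc4, 0x82, 0x3f, 0xc6, 0x89, 0x1e]
t1 = [0x3f, 0x84, 0xc6, 0x77, 0x89, 0x04, 0x1e, 0xae]
t2 = [0xae, 0x1e, 0x04, 0x89, 0x77, 0xc6, 0x84, 0x3f]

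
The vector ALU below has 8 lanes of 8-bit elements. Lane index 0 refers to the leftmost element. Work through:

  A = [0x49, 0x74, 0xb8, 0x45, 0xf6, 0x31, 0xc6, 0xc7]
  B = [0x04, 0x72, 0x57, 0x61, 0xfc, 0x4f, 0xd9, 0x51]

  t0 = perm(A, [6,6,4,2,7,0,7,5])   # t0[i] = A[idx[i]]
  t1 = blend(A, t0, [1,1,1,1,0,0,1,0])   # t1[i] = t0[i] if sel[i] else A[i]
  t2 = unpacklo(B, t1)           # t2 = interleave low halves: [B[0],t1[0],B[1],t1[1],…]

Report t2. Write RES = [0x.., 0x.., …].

t0 = [0xc6, 0xc6, 0xf6, 0xb8, 0xc7, 0x49, 0xc7, 0x31]
t1 = [0xc6, 0xc6, 0xf6, 0xb8, 0xf6, 0x31, 0xc7, 0xc7]
t2 = [0x04, 0xc6, 0x72, 0xc6, 0x57, 0xf6, 0x61, 0xb8]

RES = [0x04, 0xc6, 0x72, 0xc6, 0x57, 0xf6, 0x61, 0xb8]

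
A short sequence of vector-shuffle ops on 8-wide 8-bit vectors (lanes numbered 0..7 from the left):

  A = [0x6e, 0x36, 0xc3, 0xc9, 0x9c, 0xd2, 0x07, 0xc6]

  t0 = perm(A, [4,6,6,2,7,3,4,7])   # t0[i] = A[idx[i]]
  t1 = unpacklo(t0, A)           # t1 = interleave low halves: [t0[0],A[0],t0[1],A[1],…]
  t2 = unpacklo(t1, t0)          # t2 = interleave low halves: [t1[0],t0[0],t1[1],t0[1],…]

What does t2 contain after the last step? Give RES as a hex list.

→ t0 |9c|07|07|c3|c6|c9|9c|c6|
→ t1 |9c|6e|07|36|07|c3|c3|c9|
→ t2 |9c|9c|6e|07|07|07|36|c3|

RES = [ 0x9c  0x9c  0x6e  0x07  0x07  0x07  0x36  0xc3 ]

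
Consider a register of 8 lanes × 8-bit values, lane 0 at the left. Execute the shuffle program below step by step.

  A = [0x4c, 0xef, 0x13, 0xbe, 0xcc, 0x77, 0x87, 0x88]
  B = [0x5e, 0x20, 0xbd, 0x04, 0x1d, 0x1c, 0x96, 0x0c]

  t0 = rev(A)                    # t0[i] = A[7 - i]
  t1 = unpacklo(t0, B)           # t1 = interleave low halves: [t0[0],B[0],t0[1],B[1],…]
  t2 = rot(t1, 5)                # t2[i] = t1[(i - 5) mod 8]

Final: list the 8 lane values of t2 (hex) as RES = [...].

→ t0 |88|87|77|cc|be|13|ef|4c|
→ t1 |88|5e|87|20|77|bd|cc|04|
→ t2 |20|77|bd|cc|04|88|5e|87|

RES = [ 0x20  0x77  0xbd  0xcc  0x04  0x88  0x5e  0x87 ]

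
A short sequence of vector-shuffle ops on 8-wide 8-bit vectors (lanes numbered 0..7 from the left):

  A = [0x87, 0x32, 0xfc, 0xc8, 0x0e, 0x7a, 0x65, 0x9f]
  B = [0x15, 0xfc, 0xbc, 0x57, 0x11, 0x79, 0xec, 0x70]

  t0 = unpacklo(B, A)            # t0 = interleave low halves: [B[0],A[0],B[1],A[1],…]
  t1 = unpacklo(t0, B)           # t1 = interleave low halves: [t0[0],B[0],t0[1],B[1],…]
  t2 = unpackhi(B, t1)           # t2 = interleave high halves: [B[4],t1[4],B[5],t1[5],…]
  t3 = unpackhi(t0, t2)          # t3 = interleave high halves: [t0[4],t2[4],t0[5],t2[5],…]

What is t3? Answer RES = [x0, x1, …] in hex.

  t0: 15 87 fc 32 bc fc 57 c8
  t1: 15 15 87 fc fc bc 32 57
  t2: 11 fc 79 bc ec 32 70 57
  t3: bc ec fc 32 57 70 c8 57

RES = [0xbc, 0xec, 0xfc, 0x32, 0x57, 0x70, 0xc8, 0x57]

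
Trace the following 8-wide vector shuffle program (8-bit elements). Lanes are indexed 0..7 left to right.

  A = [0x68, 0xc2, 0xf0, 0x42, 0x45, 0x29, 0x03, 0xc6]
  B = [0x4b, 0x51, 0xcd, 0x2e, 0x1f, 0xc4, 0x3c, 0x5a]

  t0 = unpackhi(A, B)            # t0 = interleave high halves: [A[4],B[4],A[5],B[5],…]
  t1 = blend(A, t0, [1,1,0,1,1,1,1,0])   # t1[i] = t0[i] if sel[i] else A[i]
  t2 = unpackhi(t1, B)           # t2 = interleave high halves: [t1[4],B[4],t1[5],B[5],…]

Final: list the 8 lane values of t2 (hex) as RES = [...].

t0 = [0x45, 0x1f, 0x29, 0xc4, 0x03, 0x3c, 0xc6, 0x5a]
t1 = [0x45, 0x1f, 0xf0, 0xc4, 0x03, 0x3c, 0xc6, 0xc6]
t2 = [0x03, 0x1f, 0x3c, 0xc4, 0xc6, 0x3c, 0xc6, 0x5a]

RES = [ 0x03  0x1f  0x3c  0xc4  0xc6  0x3c  0xc6  0x5a ]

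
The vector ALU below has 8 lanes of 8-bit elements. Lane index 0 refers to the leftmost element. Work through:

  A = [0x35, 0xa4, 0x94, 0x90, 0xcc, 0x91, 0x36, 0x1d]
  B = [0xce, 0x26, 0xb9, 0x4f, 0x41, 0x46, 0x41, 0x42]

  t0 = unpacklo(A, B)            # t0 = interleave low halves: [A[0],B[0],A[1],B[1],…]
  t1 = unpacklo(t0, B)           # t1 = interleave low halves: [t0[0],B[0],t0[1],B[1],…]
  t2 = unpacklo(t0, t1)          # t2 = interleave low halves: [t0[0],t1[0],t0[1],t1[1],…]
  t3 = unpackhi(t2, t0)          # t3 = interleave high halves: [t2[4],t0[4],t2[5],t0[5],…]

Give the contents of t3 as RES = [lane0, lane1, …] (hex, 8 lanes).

RES = [ 0xa4  0x94  0xce  0xb9  0x26  0x90  0x26  0x4f ]

→ t0 |35|ce|a4|26|94|b9|90|4f|
→ t1 |35|ce|ce|26|a4|b9|26|4f|
→ t2 |35|35|ce|ce|a4|ce|26|26|
→ t3 |a4|94|ce|b9|26|90|26|4f|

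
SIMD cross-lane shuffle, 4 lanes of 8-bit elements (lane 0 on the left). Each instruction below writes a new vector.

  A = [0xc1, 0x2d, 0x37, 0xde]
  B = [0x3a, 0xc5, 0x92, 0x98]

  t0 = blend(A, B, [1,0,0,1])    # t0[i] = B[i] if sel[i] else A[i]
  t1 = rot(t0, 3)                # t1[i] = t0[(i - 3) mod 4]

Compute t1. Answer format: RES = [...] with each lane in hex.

RES = [ 0x2d  0x37  0x98  0x3a ]

→ t0 |3a|2d|37|98|
→ t1 |2d|37|98|3a|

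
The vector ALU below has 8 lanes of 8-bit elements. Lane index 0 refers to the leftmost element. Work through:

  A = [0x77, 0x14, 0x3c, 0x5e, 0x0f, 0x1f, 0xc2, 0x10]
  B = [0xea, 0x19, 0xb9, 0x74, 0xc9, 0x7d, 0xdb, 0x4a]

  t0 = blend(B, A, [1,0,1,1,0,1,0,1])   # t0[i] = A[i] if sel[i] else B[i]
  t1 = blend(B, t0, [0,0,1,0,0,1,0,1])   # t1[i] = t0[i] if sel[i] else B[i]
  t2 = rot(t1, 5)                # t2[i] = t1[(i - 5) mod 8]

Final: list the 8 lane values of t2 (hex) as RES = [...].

RES = [ 0x74  0xc9  0x1f  0xdb  0x10  0xea  0x19  0x3c ]

  t0: 77 19 3c 5e c9 1f db 10
  t1: ea 19 3c 74 c9 1f db 10
  t2: 74 c9 1f db 10 ea 19 3c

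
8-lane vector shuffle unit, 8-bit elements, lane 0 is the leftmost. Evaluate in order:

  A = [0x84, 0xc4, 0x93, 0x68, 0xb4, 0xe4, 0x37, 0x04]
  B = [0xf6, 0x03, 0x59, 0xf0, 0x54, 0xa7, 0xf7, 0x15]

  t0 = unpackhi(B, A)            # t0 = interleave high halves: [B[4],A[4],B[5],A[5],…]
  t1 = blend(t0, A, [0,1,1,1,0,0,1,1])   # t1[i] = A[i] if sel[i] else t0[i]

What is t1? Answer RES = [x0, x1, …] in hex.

  t0: 54 b4 a7 e4 f7 37 15 04
  t1: 54 c4 93 68 f7 37 37 04

RES = [0x54, 0xc4, 0x93, 0x68, 0xf7, 0x37, 0x37, 0x04]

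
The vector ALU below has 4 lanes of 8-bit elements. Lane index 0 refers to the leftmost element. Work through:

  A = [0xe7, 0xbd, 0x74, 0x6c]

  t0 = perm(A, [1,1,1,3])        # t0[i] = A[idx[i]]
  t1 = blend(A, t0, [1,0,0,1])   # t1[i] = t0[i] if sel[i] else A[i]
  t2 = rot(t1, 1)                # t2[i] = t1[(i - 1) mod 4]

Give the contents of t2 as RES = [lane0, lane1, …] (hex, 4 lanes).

RES = [0x6c, 0xbd, 0xbd, 0x74]

→ t0 |bd|bd|bd|6c|
→ t1 |bd|bd|74|6c|
→ t2 |6c|bd|bd|74|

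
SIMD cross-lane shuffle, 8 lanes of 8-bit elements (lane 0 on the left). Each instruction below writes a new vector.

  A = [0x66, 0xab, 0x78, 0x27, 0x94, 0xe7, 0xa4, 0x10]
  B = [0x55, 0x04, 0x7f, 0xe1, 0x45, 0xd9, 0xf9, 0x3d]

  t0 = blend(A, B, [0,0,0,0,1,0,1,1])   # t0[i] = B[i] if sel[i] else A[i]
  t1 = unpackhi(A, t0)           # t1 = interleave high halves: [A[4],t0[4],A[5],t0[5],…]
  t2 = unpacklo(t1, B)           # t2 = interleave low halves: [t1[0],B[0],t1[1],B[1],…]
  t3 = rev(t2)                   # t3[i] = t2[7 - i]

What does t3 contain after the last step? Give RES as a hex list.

→ t0 |66|ab|78|27|45|e7|f9|3d|
→ t1 |94|45|e7|e7|a4|f9|10|3d|
→ t2 |94|55|45|04|e7|7f|e7|e1|
→ t3 |e1|e7|7f|e7|04|45|55|94|

RES = [0xe1, 0xe7, 0x7f, 0xe7, 0x04, 0x45, 0x55, 0x94]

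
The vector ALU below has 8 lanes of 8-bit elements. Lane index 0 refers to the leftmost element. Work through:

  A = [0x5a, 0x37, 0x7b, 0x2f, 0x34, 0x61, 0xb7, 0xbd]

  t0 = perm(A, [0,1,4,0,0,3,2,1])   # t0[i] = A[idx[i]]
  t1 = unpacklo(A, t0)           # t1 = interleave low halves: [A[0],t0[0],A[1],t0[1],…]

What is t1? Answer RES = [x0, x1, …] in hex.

  t0: 5a 37 34 5a 5a 2f 7b 37
  t1: 5a 5a 37 37 7b 34 2f 5a

RES = [0x5a, 0x5a, 0x37, 0x37, 0x7b, 0x34, 0x2f, 0x5a]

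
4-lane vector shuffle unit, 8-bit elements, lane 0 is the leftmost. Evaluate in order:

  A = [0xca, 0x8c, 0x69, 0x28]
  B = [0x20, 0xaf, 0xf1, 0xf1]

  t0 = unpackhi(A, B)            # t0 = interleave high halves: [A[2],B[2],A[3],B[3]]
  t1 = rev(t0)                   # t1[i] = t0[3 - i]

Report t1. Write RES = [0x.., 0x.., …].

→ t0 |69|f1|28|f1|
→ t1 |f1|28|f1|69|

RES = [ 0xf1  0x28  0xf1  0x69 ]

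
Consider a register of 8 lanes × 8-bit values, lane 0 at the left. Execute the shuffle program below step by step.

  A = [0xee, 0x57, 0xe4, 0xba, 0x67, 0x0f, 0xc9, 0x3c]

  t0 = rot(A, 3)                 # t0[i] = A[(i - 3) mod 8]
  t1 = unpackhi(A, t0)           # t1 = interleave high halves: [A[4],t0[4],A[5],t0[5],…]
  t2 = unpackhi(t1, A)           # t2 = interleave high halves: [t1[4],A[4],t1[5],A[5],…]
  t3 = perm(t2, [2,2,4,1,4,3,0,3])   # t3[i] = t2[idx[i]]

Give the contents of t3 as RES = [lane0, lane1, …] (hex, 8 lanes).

→ t0 |0f|c9|3c|ee|57|e4|ba|67|
→ t1 |67|57|0f|e4|c9|ba|3c|67|
→ t2 |c9|67|ba|0f|3c|c9|67|3c|
→ t3 |ba|ba|3c|67|3c|0f|c9|0f|

RES = [ 0xba  0xba  0x3c  0x67  0x3c  0x0f  0xc9  0x0f ]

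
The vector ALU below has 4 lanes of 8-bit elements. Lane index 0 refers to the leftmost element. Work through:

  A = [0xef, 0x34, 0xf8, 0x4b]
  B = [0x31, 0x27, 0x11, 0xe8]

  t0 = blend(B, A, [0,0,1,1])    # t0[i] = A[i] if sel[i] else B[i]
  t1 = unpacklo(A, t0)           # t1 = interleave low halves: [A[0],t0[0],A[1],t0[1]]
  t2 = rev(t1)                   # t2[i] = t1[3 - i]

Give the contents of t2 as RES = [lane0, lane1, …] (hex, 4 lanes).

RES = [ 0x27  0x34  0x31  0xef ]

t0 = [0x31, 0x27, 0xf8, 0x4b]
t1 = [0xef, 0x31, 0x34, 0x27]
t2 = [0x27, 0x34, 0x31, 0xef]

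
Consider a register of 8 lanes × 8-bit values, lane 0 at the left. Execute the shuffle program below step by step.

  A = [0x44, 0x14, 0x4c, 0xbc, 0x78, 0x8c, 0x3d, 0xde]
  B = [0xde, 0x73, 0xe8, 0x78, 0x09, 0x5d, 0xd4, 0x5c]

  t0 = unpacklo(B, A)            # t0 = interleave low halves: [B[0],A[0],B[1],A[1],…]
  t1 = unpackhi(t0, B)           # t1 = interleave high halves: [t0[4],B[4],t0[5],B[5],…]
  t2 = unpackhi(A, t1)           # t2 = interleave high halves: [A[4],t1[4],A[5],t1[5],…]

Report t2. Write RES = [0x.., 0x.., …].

  t0: de 44 73 14 e8 4c 78 bc
  t1: e8 09 4c 5d 78 d4 bc 5c
  t2: 78 78 8c d4 3d bc de 5c

RES = [0x78, 0x78, 0x8c, 0xd4, 0x3d, 0xbc, 0xde, 0x5c]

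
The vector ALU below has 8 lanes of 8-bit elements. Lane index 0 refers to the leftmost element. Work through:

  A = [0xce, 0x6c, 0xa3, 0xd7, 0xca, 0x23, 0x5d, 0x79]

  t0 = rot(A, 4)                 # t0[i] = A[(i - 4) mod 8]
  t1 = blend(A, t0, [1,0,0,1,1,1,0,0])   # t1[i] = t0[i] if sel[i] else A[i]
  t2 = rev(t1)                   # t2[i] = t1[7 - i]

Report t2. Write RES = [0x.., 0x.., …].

RES = [0x79, 0x5d, 0x6c, 0xce, 0x79, 0xa3, 0x6c, 0xca]

  t0: ca 23 5d 79 ce 6c a3 d7
  t1: ca 6c a3 79 ce 6c 5d 79
  t2: 79 5d 6c ce 79 a3 6c ca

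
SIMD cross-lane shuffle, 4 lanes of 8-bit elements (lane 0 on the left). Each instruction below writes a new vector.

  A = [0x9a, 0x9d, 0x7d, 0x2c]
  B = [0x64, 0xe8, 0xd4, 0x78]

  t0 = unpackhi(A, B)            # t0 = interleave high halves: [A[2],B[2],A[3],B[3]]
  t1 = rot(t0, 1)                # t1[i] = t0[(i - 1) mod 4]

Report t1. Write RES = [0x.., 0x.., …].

RES = [0x78, 0x7d, 0xd4, 0x2c]

→ t0 |7d|d4|2c|78|
→ t1 |78|7d|d4|2c|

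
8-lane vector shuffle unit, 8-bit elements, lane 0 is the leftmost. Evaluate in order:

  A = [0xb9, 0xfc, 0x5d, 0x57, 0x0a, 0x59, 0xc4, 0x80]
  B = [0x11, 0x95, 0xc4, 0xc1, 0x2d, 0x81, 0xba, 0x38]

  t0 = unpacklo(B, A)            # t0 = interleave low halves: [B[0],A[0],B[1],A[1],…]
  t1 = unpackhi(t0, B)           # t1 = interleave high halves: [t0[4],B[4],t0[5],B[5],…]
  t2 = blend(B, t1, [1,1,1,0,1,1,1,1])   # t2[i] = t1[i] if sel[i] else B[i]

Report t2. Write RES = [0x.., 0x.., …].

  t0: 11 b9 95 fc c4 5d c1 57
  t1: c4 2d 5d 81 c1 ba 57 38
  t2: c4 2d 5d c1 c1 ba 57 38

RES = [0xc4, 0x2d, 0x5d, 0xc1, 0xc1, 0xba, 0x57, 0x38]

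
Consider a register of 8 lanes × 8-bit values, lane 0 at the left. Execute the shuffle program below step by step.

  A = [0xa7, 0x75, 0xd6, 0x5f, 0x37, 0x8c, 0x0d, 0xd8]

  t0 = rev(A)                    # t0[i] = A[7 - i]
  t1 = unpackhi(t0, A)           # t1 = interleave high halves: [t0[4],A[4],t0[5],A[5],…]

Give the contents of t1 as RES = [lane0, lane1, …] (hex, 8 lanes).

RES = [0x5f, 0x37, 0xd6, 0x8c, 0x75, 0x0d, 0xa7, 0xd8]

  t0: d8 0d 8c 37 5f d6 75 a7
  t1: 5f 37 d6 8c 75 0d a7 d8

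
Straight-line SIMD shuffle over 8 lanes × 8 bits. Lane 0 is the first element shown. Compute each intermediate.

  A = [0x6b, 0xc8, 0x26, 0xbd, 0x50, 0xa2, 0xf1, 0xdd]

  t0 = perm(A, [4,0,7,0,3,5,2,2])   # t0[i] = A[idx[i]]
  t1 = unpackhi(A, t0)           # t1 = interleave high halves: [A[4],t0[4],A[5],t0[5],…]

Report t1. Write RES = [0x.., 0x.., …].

t0 = [0x50, 0x6b, 0xdd, 0x6b, 0xbd, 0xa2, 0x26, 0x26]
t1 = [0x50, 0xbd, 0xa2, 0xa2, 0xf1, 0x26, 0xdd, 0x26]

RES = [0x50, 0xbd, 0xa2, 0xa2, 0xf1, 0x26, 0xdd, 0x26]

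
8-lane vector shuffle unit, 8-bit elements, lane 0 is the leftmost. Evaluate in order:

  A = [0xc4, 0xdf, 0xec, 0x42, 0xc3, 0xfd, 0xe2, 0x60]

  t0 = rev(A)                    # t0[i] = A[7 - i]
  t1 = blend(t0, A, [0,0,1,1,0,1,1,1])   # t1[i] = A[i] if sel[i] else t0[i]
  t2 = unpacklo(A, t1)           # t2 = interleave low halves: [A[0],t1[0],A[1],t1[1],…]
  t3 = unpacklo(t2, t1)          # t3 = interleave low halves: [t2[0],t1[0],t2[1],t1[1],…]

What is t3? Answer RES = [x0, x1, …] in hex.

RES = [ 0xc4  0x60  0x60  0xe2  0xdf  0xec  0xe2  0x42 ]

t0 = [0x60, 0xe2, 0xfd, 0xc3, 0x42, 0xec, 0xdf, 0xc4]
t1 = [0x60, 0xe2, 0xec, 0x42, 0x42, 0xfd, 0xe2, 0x60]
t2 = [0xc4, 0x60, 0xdf, 0xe2, 0xec, 0xec, 0x42, 0x42]
t3 = [0xc4, 0x60, 0x60, 0xe2, 0xdf, 0xec, 0xe2, 0x42]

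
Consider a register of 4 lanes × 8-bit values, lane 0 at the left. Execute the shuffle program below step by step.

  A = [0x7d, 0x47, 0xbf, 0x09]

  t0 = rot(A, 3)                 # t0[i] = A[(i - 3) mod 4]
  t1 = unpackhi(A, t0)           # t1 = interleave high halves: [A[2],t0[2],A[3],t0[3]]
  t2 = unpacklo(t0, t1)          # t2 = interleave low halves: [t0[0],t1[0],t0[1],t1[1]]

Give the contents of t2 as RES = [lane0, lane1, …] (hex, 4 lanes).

→ t0 |47|bf|09|7d|
→ t1 |bf|09|09|7d|
→ t2 |47|bf|bf|09|

RES = [ 0x47  0xbf  0xbf  0x09 ]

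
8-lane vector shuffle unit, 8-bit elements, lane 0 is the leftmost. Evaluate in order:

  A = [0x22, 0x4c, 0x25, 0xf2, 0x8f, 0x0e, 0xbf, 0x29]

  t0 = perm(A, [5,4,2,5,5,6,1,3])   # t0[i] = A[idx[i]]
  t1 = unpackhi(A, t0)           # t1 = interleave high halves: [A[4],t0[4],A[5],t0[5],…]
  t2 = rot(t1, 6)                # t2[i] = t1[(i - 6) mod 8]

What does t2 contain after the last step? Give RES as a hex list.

RES = [0x0e, 0xbf, 0xbf, 0x4c, 0x29, 0xf2, 0x8f, 0x0e]

t0 = [0x0e, 0x8f, 0x25, 0x0e, 0x0e, 0xbf, 0x4c, 0xf2]
t1 = [0x8f, 0x0e, 0x0e, 0xbf, 0xbf, 0x4c, 0x29, 0xf2]
t2 = [0x0e, 0xbf, 0xbf, 0x4c, 0x29, 0xf2, 0x8f, 0x0e]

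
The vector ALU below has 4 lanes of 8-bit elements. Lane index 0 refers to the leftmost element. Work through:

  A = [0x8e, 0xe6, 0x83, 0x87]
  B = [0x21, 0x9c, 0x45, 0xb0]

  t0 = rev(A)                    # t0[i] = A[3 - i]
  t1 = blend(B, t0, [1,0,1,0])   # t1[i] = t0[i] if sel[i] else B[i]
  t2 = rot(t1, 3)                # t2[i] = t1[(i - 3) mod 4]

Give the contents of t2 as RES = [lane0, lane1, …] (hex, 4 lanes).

→ t0 |87|83|e6|8e|
→ t1 |87|9c|e6|b0|
→ t2 |9c|e6|b0|87|

RES = [ 0x9c  0xe6  0xb0  0x87 ]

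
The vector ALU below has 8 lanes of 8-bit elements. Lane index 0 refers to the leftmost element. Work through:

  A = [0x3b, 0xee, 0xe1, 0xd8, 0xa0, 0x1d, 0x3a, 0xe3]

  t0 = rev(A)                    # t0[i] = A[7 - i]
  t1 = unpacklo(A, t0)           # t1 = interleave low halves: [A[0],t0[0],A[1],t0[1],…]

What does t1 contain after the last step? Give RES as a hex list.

RES = [0x3b, 0xe3, 0xee, 0x3a, 0xe1, 0x1d, 0xd8, 0xa0]

  t0: e3 3a 1d a0 d8 e1 ee 3b
  t1: 3b e3 ee 3a e1 1d d8 a0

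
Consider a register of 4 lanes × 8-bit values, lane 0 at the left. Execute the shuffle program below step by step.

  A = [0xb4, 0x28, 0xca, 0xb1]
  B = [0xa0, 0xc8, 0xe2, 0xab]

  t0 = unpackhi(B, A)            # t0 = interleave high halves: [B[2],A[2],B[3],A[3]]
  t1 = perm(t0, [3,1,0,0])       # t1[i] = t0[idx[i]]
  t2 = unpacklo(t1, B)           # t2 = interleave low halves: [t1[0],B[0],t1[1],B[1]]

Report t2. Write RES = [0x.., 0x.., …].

RES = [ 0xb1  0xa0  0xca  0xc8 ]

→ t0 |e2|ca|ab|b1|
→ t1 |b1|ca|e2|e2|
→ t2 |b1|a0|ca|c8|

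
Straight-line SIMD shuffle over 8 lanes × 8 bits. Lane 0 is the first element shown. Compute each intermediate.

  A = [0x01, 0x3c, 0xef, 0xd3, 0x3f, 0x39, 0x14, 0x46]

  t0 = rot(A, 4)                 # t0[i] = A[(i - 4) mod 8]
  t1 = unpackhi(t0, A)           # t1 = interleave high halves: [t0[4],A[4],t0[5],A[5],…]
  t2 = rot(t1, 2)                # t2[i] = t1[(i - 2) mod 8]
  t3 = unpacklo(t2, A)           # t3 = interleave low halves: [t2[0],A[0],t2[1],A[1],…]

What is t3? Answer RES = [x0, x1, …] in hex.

RES = [ 0xd3  0x01  0x46  0x3c  0x01  0xef  0x3f  0xd3 ]

  t0: 3f 39 14 46 01 3c ef d3
  t1: 01 3f 3c 39 ef 14 d3 46
  t2: d3 46 01 3f 3c 39 ef 14
  t3: d3 01 46 3c 01 ef 3f d3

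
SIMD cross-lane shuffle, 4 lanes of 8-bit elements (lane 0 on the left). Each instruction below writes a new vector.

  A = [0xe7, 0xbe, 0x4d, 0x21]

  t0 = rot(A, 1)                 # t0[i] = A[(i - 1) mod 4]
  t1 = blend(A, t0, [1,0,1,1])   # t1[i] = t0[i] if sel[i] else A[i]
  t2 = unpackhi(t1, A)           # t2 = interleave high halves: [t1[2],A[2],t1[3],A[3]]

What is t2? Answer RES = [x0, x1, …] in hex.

→ t0 |21|e7|be|4d|
→ t1 |21|be|be|4d|
→ t2 |be|4d|4d|21|

RES = [ 0xbe  0x4d  0x4d  0x21 ]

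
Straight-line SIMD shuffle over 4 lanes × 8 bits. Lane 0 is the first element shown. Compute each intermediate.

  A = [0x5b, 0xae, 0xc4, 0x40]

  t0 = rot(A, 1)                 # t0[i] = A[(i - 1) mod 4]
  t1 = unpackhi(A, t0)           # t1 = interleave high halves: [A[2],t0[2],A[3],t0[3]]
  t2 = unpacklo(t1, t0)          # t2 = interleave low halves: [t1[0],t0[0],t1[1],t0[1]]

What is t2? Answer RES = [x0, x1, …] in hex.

RES = [ 0xc4  0x40  0xae  0x5b ]

→ t0 |40|5b|ae|c4|
→ t1 |c4|ae|40|c4|
→ t2 |c4|40|ae|5b|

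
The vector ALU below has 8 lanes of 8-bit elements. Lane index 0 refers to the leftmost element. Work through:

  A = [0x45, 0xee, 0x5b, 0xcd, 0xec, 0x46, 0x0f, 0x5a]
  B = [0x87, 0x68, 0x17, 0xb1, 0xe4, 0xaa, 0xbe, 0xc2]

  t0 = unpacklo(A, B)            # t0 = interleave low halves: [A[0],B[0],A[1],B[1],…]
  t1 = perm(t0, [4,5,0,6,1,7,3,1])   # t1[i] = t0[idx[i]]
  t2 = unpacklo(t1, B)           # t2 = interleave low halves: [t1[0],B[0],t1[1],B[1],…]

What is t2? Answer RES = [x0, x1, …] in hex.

RES = [0x5b, 0x87, 0x17, 0x68, 0x45, 0x17, 0xcd, 0xb1]

→ t0 |45|87|ee|68|5b|17|cd|b1|
→ t1 |5b|17|45|cd|87|b1|68|87|
→ t2 |5b|87|17|68|45|17|cd|b1|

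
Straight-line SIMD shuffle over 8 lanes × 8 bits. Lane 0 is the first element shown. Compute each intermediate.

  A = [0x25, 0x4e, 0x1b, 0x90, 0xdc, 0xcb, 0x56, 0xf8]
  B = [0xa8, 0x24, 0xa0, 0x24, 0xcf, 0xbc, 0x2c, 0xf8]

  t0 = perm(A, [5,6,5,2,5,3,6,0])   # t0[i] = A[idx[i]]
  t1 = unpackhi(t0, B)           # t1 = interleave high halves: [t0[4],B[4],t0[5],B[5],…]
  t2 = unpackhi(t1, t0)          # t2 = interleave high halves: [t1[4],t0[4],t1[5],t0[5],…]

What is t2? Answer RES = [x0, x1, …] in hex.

RES = [ 0x56  0xcb  0x2c  0x90  0x25  0x56  0xf8  0x25 ]

→ t0 |cb|56|cb|1b|cb|90|56|25|
→ t1 |cb|cf|90|bc|56|2c|25|f8|
→ t2 |56|cb|2c|90|25|56|f8|25|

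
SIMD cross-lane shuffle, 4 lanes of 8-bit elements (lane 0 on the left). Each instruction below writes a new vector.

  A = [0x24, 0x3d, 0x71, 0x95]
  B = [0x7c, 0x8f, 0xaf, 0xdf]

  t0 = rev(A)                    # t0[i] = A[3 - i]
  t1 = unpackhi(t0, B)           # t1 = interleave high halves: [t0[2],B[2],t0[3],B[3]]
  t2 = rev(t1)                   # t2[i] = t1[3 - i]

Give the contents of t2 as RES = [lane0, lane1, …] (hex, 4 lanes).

  t0: 95 71 3d 24
  t1: 3d af 24 df
  t2: df 24 af 3d

RES = [0xdf, 0x24, 0xaf, 0x3d]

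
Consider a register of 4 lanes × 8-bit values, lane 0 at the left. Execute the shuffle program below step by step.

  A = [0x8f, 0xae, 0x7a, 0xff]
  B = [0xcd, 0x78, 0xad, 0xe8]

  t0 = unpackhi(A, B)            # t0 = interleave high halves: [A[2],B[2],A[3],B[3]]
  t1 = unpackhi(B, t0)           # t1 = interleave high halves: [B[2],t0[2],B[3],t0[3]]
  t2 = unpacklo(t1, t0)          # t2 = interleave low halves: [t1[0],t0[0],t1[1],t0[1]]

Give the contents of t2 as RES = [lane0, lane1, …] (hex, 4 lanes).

→ t0 |7a|ad|ff|e8|
→ t1 |ad|ff|e8|e8|
→ t2 |ad|7a|ff|ad|

RES = [0xad, 0x7a, 0xff, 0xad]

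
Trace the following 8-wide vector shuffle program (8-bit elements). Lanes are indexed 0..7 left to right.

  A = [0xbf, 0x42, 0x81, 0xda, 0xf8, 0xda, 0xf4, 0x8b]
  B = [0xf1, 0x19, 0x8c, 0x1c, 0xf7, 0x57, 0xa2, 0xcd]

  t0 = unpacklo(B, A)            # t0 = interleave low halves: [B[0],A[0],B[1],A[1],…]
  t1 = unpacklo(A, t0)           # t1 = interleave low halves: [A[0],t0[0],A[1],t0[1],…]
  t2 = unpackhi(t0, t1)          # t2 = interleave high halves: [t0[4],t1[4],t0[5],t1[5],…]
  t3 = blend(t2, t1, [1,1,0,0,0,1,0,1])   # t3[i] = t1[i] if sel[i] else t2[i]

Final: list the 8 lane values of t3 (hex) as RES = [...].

t0 = [0xf1, 0xbf, 0x19, 0x42, 0x8c, 0x81, 0x1c, 0xda]
t1 = [0xbf, 0xf1, 0x42, 0xbf, 0x81, 0x19, 0xda, 0x42]
t2 = [0x8c, 0x81, 0x81, 0x19, 0x1c, 0xda, 0xda, 0x42]
t3 = [0xbf, 0xf1, 0x81, 0x19, 0x1c, 0x19, 0xda, 0x42]

RES = [ 0xbf  0xf1  0x81  0x19  0x1c  0x19  0xda  0x42 ]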